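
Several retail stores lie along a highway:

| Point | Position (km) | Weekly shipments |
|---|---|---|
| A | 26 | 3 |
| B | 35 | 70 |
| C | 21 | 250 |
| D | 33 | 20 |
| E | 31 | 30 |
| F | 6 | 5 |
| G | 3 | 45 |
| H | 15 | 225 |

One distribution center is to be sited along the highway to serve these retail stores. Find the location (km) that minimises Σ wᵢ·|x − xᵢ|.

x = 21

For a sum of weighted absolute distances on a line, the optimum is the weighted median (not the mean). Total weight W = 648; half-weight = 324.
Sort by position and accumulate weight:
  km 3 (G, w=45) → cum 45
  km 6 (F, w=5) → cum 50
  km 15 (H, w=225) → cum 275
  km 21 (C, w=250) → cum 525  ≥ 324 → median here
  km 26 (A, w=3) → cum 528
  km 31 (E, w=30) → cum 558
  km 33 (D, w=20) → cum 578
  km 35 (B, w=70) → cum 648
Optimal location: km 21.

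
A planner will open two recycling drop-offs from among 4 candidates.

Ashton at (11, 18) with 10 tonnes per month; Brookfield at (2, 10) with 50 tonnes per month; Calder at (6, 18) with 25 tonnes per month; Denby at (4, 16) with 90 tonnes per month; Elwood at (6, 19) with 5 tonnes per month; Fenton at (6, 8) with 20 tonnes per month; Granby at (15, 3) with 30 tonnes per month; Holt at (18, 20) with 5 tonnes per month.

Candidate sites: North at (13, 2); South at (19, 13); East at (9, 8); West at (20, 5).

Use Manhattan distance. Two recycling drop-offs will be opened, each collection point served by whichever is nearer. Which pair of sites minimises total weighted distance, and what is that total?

Evaluate every pair (each demand assigned to the nearer of the two):
  {North, East}: total = 2390
  {East, West}: total = 2490
  {South, East}: total = 2565
  {North, South}: total = 3635
  {South, West}: total = 3885
  {North, West}: total = 4330
Best pair: {North, East} with total 2390.

{North, East}, total 2390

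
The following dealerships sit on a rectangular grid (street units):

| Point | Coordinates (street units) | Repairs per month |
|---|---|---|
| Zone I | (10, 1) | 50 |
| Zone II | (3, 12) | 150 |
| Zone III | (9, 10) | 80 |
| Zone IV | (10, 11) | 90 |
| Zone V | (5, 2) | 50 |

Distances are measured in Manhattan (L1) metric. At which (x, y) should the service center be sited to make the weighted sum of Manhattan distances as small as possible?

(9, 11)

Manhattan distance separates: Σwᵢ(|x−xᵢ|+|y−yᵢ|) = Σwᵢ|x−xᵢ| + Σwᵢ|y−yᵢ|, so x and y are optimised independently as 1-D weighted medians.
Total weight W = 420; half = 210.
x-coordinate, sorted with cumulative weight:
  x=3 (Zone II, w=150) cum 150
  x=5 (Zone V, w=50) cum 200
  x=9 (Zone III, w=80) cum 280  ← median
  x=10 (Zone I, w=50) cum 330
  x=10 (Zone IV, w=90) cum 420
⇒ x* = 9
y-coordinate, sorted with cumulative weight:
  y=1 (Zone I, w=50) cum 50
  y=2 (Zone V, w=50) cum 100
  y=10 (Zone III, w=80) cum 180
  y=11 (Zone IV, w=90) cum 270  ← median
  y=12 (Zone II, w=150) cum 420
⇒ y* = 11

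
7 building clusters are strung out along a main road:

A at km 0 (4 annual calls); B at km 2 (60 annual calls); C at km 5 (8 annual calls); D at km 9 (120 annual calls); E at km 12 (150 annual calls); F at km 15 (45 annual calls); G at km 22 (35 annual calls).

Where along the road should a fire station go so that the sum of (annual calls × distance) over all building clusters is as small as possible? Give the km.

For a sum of weighted absolute distances on a line, the optimum is the weighted median (not the mean). Total weight W = 422; half-weight = 211.
Sort by position and accumulate weight:
  km 0 (A, w=4) → cum 4
  km 2 (B, w=60) → cum 64
  km 5 (C, w=8) → cum 72
  km 9 (D, w=120) → cum 192
  km 12 (E, w=150) → cum 342  ≥ 211 → median here
  km 15 (F, w=45) → cum 387
  km 22 (G, w=35) → cum 422
Optimal location: km 12.

x = 12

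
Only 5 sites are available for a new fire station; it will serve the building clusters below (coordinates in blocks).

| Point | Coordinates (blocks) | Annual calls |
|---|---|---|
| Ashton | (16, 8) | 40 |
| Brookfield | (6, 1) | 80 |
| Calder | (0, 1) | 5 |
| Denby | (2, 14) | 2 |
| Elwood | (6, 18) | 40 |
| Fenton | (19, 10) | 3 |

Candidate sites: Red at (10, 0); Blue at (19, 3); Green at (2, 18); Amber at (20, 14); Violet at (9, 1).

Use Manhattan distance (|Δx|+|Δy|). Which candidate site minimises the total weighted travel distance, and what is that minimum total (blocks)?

Total weighted distance at each candidate:
  Red (10, 0): total = 1996
  Blue (19, 3): total = 2822
  Green (2, 18): total = 2978
  Amber (20, 14): total = 3496
  Violet (9, 1): total = 1742
Minimum is at Violet with total 1742 blocks.

Violet, total 1742 blocks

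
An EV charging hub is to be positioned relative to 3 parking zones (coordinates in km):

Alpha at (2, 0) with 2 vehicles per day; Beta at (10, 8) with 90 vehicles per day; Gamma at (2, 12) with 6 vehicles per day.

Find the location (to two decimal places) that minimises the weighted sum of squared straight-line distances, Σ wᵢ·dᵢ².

(9.35, 8.08)

The minimiser of Σwᵢ‖p−pᵢ‖² is the weighted centroid p* = (Σwᵢpᵢ)/(Σwᵢ).
Σwᵢ = 98.
Σwᵢxᵢ = 2·2 + 90·10 + 6·2 = 916.
Σwᵢyᵢ = 2·0 + 90·8 + 6·12 = 792.
x* = 916/98 = 9.35, y* = 792/98 = 8.08.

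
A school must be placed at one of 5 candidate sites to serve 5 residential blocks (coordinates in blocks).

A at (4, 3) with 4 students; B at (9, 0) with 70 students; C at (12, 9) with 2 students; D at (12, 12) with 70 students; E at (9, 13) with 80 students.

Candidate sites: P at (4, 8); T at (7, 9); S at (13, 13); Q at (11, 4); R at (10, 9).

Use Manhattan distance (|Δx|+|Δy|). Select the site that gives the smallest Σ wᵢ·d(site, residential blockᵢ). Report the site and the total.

R, total 1502 blocks

Total weighted distance at each candidate:
  P (4, 8): total = 2588
  T (7, 9): total = 1856
  S (13, 13): total = 1736
  Q (11, 4): total = 1974
  R (10, 9): total = 1502
Minimum is at R with total 1502 blocks.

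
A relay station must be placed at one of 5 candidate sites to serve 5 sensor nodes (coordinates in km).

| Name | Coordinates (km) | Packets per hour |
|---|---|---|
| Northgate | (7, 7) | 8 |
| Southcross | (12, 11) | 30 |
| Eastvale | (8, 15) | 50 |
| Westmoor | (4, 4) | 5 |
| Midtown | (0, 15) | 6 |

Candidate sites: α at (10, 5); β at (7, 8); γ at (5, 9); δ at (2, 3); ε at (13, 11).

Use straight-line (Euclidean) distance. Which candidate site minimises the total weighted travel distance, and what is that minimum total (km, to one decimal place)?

ε, total 546.5 km

Total weighted distance at each candidate:
  α (10, 5): total = 843.7
  β (7, 8): total = 620.9
  γ (5, 9): total = 648.8
  δ (2, 3): total = 1190.4
  ε (13, 11): total = 546.5
Minimum is at ε with total 546.5 km.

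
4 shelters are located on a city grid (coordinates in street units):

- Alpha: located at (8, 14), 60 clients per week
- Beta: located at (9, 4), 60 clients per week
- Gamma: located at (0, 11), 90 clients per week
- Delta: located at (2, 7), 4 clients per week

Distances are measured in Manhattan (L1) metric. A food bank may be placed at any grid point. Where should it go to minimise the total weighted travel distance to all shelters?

Manhattan distance separates: Σwᵢ(|x−xᵢ|+|y−yᵢ|) = Σwᵢ|x−xᵢ| + Σwᵢ|y−yᵢ|, so x and y are optimised independently as 1-D weighted medians.
Total weight W = 214; half = 107.
x-coordinate, sorted with cumulative weight:
  x=0 (Gamma, w=90) cum 90
  x=2 (Delta, w=4) cum 94
  x=8 (Alpha, w=60) cum 154  ← median
  x=9 (Beta, w=60) cum 214
⇒ x* = 8
y-coordinate, sorted with cumulative weight:
  y=4 (Beta, w=60) cum 60
  y=7 (Delta, w=4) cum 64
  y=11 (Gamma, w=90) cum 154  ← median
  y=14 (Alpha, w=60) cum 214
⇒ y* = 11

(8, 11)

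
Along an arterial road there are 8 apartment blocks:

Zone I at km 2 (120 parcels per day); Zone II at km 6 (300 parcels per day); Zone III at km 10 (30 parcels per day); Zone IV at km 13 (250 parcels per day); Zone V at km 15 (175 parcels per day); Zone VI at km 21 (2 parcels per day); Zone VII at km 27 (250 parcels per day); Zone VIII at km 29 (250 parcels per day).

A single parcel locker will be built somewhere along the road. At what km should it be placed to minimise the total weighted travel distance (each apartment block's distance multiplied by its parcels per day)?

For a sum of weighted absolute distances on a line, the optimum is the weighted median (not the mean). Total weight W = 1377; half-weight = 688.5.
Sort by position and accumulate weight:
  km 2 (Zone I, w=120) → cum 120
  km 6 (Zone II, w=300) → cum 420
  km 10 (Zone III, w=30) → cum 450
  km 13 (Zone IV, w=250) → cum 700  ≥ 688.5 → median here
  km 15 (Zone V, w=175) → cum 875
  km 21 (Zone VI, w=2) → cum 877
  km 27 (Zone VII, w=250) → cum 1127
  km 29 (Zone VIII, w=250) → cum 1377
Optimal location: km 13.

x = 13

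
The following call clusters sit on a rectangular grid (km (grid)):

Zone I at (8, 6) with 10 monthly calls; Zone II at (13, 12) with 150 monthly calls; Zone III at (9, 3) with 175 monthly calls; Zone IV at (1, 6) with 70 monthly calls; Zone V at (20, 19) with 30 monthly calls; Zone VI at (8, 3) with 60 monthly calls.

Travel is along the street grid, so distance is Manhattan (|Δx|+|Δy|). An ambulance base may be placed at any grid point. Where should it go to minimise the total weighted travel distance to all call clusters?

Manhattan distance separates: Σwᵢ(|x−xᵢ|+|y−yᵢ|) = Σwᵢ|x−xᵢ| + Σwᵢ|y−yᵢ|, so x and y are optimised independently as 1-D weighted medians.
Total weight W = 495; half = 247.5.
x-coordinate, sorted with cumulative weight:
  x=1 (Zone IV, w=70) cum 70
  x=8 (Zone I, w=10) cum 80
  x=8 (Zone VI, w=60) cum 140
  x=9 (Zone III, w=175) cum 315  ← median
  x=13 (Zone II, w=150) cum 465
  x=20 (Zone V, w=30) cum 495
⇒ x* = 9
y-coordinate, sorted with cumulative weight:
  y=3 (Zone III, w=175) cum 175
  y=3 (Zone VI, w=60) cum 235
  y=6 (Zone I, w=10) cum 245
  y=6 (Zone IV, w=70) cum 315  ← median
  y=12 (Zone II, w=150) cum 465
  y=19 (Zone V, w=30) cum 495
⇒ y* = 6

(9, 6)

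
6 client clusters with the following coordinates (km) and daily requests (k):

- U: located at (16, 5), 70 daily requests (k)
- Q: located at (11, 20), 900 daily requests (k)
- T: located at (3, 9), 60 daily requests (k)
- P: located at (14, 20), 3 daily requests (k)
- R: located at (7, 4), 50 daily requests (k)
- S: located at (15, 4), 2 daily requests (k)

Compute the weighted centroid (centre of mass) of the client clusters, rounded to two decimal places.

(10.71, 17.66)

The minimiser of Σwᵢ‖p−pᵢ‖² is the weighted centroid p* = (Σwᵢpᵢ)/(Σwᵢ).
Σwᵢ = 1085.
Σwᵢxᵢ = 70·16 + 900·11 + 60·3 + 3·14 + 50·7 + 2·15 = 11622.
Σwᵢyᵢ = 70·5 + 900·20 + 60·9 + 3·20 + 50·4 + 2·4 = 19158.
x* = 11622/1085 = 10.71, y* = 19158/1085 = 17.66.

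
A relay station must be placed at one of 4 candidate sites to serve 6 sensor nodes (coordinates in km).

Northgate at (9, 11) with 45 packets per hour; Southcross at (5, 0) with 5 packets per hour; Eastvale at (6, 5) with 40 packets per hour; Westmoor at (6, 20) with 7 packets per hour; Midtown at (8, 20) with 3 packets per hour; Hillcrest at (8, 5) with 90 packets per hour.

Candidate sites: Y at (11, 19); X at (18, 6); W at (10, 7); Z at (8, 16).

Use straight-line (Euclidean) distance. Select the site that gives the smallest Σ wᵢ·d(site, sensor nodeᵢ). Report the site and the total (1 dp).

Total weighted distance at each candidate:
  Y (11, 19): total = 2399.1
  X (18, 6): total = 2101.7
  W (10, 7): total = 796.7
  Z (8, 16): total = 1791.4
Minimum is at W with total 796.7 km.

W, total 796.7 km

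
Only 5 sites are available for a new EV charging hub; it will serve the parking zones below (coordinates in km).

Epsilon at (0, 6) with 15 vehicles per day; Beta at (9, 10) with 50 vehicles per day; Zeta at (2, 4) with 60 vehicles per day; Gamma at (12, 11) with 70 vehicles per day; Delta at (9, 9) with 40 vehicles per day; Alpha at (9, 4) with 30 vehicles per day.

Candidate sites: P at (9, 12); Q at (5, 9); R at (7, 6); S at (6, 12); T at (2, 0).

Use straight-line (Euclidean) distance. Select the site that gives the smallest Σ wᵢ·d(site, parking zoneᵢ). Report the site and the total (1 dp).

R, total 1375.8 km

Total weighted distance at each candidate:
  P (9, 12): total = 1481.4
  Q (5, 9): total = 1505.2
  R (7, 6): total = 1375.8
  S (6, 12): total = 1696.0
  T (2, 0): total = 2683.8
Minimum is at R with total 1375.8 km.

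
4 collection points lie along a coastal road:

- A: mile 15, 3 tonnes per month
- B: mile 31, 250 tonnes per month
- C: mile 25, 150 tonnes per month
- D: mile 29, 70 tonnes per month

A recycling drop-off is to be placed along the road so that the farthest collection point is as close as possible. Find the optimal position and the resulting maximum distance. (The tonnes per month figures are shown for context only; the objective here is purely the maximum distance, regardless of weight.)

The 1-center on a line is the midpoint of the two extreme points: leftmost at 15, rightmost at 31.
Optimal location = (15 + 31)/2 = 23; maximum distance = (31 − 15)/2 = 8.

location 23, max distance 8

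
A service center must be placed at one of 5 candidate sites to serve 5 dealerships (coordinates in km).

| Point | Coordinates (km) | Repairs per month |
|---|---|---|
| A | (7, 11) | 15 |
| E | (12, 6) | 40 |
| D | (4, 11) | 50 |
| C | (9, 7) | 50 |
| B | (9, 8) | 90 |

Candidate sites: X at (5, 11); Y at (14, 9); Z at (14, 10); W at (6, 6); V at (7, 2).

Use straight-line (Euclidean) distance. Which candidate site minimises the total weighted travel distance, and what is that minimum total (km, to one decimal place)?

Total weighted distance at each candidate:
  X (5, 11): total = 1156.9
  Y (14, 9): total = 1491.5
  Z (14, 10): total = 1563.7
  W (6, 6): total = 1068.4
  V (7, 2): total = 1703.9
Minimum is at W with total 1068.4 km.

W, total 1068.4 km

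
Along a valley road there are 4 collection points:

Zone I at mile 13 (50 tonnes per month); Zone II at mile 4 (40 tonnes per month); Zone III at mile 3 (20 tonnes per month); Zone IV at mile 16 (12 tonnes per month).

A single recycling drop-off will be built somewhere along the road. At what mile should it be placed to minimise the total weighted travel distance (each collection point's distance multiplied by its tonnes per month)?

For a sum of weighted absolute distances on a line, the optimum is the weighted median (not the mean). Total weight W = 122; half-weight = 61.
Sort by position and accumulate weight:
  mile 3 (Zone III, w=20) → cum 20
  mile 4 (Zone II, w=40) → cum 60
  mile 13 (Zone I, w=50) → cum 110  ≥ 61 → median here
  mile 16 (Zone IV, w=12) → cum 122
Optimal location: mile 13.

x = 13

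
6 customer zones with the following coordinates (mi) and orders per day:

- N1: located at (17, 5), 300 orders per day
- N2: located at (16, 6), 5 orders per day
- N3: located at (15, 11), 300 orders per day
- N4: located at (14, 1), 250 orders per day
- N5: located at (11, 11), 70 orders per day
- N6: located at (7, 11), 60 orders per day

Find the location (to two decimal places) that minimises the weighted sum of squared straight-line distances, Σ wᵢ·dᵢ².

The minimiser of Σwᵢ‖p−pᵢ‖² is the weighted centroid p* = (Σwᵢpᵢ)/(Σwᵢ).
Σwᵢ = 985.
Σwᵢxᵢ = 300·17 + 5·16 + 300·15 + 250·14 + 70·11 + 60·7 = 14370.
Σwᵢyᵢ = 300·5 + 5·6 + 300·11 + 250·1 + 70·11 + 60·11 = 6510.
x* = 14370/985 = 14.59, y* = 6510/985 = 6.61.

(14.59, 6.61)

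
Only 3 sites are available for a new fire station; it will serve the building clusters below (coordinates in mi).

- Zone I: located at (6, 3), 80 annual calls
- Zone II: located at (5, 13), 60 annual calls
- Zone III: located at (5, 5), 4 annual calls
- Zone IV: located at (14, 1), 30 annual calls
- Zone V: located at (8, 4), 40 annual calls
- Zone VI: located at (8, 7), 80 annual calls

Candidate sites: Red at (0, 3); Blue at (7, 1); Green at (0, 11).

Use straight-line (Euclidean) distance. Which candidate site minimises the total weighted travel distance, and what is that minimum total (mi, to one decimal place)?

Total weighted distance at each candidate:
  Red (0, 3): total = 2634.7
  Blue (7, 1): total = 1749.8
  Green (0, 11): total = 2811.2
Minimum is at Blue with total 1749.8 mi.

Blue, total 1749.8 mi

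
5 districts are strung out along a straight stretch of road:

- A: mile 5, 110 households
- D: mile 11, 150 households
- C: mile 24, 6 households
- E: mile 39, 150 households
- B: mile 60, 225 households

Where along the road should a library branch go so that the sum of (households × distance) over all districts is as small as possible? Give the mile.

x = 39

For a sum of weighted absolute distances on a line, the optimum is the weighted median (not the mean). Total weight W = 641; half-weight = 320.5.
Sort by position and accumulate weight:
  mile 5 (A, w=110) → cum 110
  mile 11 (D, w=150) → cum 260
  mile 24 (C, w=6) → cum 266
  mile 39 (E, w=150) → cum 416  ≥ 320.5 → median here
  mile 60 (B, w=225) → cum 641
Optimal location: mile 39.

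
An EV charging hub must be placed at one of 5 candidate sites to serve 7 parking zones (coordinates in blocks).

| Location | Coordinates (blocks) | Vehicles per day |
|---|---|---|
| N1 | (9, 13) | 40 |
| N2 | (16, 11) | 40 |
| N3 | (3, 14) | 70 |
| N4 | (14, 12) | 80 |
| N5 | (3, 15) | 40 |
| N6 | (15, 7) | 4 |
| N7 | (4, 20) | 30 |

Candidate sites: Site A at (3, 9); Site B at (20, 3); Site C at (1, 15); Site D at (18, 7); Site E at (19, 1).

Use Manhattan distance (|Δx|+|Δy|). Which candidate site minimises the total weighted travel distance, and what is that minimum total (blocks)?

Total weighted distance at each candidate:
  Site A (3, 9): total = 3126
  Site B (20, 3): total = 6666
  Site C (1, 15): total = 3058
  Site D (18, 7): total = 4842
  Site E (19, 1): total = 6970
Minimum is at Site C with total 3058 blocks.

Site C, total 3058 blocks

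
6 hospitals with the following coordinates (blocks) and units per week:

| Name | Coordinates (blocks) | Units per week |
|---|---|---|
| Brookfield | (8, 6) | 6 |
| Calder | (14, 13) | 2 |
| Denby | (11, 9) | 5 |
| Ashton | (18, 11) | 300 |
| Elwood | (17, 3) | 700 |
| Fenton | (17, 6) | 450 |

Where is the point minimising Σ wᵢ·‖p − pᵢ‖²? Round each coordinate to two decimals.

The minimiser of Σwᵢ‖p−pᵢ‖² is the weighted centroid p* = (Σwᵢpᵢ)/(Σwᵢ).
Σwᵢ = 1463.
Σwᵢxᵢ = 6·8 + 2·14 + 5·11 + 300·18 + 700·17 + 450·17 = 25081.
Σwᵢyᵢ = 6·6 + 2·13 + 5·9 + 300·11 + 700·3 + 450·6 = 8207.
x* = 25081/1463 = 17.14, y* = 8207/1463 = 5.61.

(17.14, 5.61)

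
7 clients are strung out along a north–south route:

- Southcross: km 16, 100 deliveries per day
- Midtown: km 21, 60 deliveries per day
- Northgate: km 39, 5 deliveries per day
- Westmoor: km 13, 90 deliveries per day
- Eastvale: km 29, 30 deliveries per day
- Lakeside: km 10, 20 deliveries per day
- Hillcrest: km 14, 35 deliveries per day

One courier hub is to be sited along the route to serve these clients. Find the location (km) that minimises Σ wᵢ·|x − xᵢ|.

x = 16

For a sum of weighted absolute distances on a line, the optimum is the weighted median (not the mean). Total weight W = 340; half-weight = 170.
Sort by position and accumulate weight:
  km 10 (Lakeside, w=20) → cum 20
  km 13 (Westmoor, w=90) → cum 110
  km 14 (Hillcrest, w=35) → cum 145
  km 16 (Southcross, w=100) → cum 245  ≥ 170 → median here
  km 21 (Midtown, w=60) → cum 305
  km 29 (Eastvale, w=30) → cum 335
  km 39 (Northgate, w=5) → cum 340
Optimal location: km 16.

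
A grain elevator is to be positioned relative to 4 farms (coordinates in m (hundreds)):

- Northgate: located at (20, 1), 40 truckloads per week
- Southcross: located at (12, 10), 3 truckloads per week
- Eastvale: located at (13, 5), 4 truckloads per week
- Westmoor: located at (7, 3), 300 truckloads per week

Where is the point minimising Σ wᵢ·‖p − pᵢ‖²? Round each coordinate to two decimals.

(8.61, 2.85)

The minimiser of Σwᵢ‖p−pᵢ‖² is the weighted centroid p* = (Σwᵢpᵢ)/(Σwᵢ).
Σwᵢ = 347.
Σwᵢxᵢ = 40·20 + 3·12 + 4·13 + 300·7 = 2988.
Σwᵢyᵢ = 40·1 + 3·10 + 4·5 + 300·3 = 990.
x* = 2988/347 = 8.61, y* = 990/347 = 2.85.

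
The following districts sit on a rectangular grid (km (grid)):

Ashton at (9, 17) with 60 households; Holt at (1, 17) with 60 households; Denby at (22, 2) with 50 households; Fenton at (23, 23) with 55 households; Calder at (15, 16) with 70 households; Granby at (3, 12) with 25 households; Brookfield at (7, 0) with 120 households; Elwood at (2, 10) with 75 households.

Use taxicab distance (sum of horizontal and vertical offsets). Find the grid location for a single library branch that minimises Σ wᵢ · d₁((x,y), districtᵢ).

Manhattan distance separates: Σwᵢ(|x−xᵢ|+|y−yᵢ|) = Σwᵢ|x−xᵢ| + Σwᵢ|y−yᵢ|, so x and y are optimised independently as 1-D weighted medians.
Total weight W = 515; half = 257.5.
x-coordinate, sorted with cumulative weight:
  x=1 (Holt, w=60) cum 60
  x=2 (Elwood, w=75) cum 135
  x=3 (Granby, w=25) cum 160
  x=7 (Brookfield, w=120) cum 280  ← median
  x=9 (Ashton, w=60) cum 340
  x=15 (Calder, w=70) cum 410
  x=22 (Denby, w=50) cum 460
  x=23 (Fenton, w=55) cum 515
⇒ x* = 7
y-coordinate, sorted with cumulative weight:
  y=0 (Brookfield, w=120) cum 120
  y=2 (Denby, w=50) cum 170
  y=10 (Elwood, w=75) cum 245
  y=12 (Granby, w=25) cum 270  ← median
  y=16 (Calder, w=70) cum 340
  y=17 (Ashton, w=60) cum 400
  y=17 (Holt, w=60) cum 460
  y=23 (Fenton, w=55) cum 515
⇒ y* = 12

(7, 12)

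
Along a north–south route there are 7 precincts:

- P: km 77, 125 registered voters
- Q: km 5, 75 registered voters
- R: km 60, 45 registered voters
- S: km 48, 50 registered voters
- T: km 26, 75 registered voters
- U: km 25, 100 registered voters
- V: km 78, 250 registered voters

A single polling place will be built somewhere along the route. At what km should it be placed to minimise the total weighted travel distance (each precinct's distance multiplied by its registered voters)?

x = 77

For a sum of weighted absolute distances on a line, the optimum is the weighted median (not the mean). Total weight W = 720; half-weight = 360.
Sort by position and accumulate weight:
  km 5 (Q, w=75) → cum 75
  km 25 (U, w=100) → cum 175
  km 26 (T, w=75) → cum 250
  km 48 (S, w=50) → cum 300
  km 60 (R, w=45) → cum 345
  km 77 (P, w=125) → cum 470  ≥ 360 → median here
  km 78 (V, w=250) → cum 720
Optimal location: km 77.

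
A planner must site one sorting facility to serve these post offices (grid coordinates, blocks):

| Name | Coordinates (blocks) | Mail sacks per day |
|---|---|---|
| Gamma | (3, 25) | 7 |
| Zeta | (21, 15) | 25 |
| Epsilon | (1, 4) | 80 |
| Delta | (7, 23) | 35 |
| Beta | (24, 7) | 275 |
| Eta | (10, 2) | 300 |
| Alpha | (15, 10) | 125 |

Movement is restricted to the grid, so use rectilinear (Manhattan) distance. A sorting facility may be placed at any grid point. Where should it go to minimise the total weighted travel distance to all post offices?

(15, 7)

Manhattan distance separates: Σwᵢ(|x−xᵢ|+|y−yᵢ|) = Σwᵢ|x−xᵢ| + Σwᵢ|y−yᵢ|, so x and y are optimised independently as 1-D weighted medians.
Total weight W = 847; half = 423.5.
x-coordinate, sorted with cumulative weight:
  x=1 (Epsilon, w=80) cum 80
  x=3 (Gamma, w=7) cum 87
  x=7 (Delta, w=35) cum 122
  x=10 (Eta, w=300) cum 422
  x=15 (Alpha, w=125) cum 547  ← median
  x=21 (Zeta, w=25) cum 572
  x=24 (Beta, w=275) cum 847
⇒ x* = 15
y-coordinate, sorted with cumulative weight:
  y=2 (Eta, w=300) cum 300
  y=4 (Epsilon, w=80) cum 380
  y=7 (Beta, w=275) cum 655  ← median
  y=10 (Alpha, w=125) cum 780
  y=15 (Zeta, w=25) cum 805
  y=23 (Delta, w=35) cum 840
  y=25 (Gamma, w=7) cum 847
⇒ y* = 7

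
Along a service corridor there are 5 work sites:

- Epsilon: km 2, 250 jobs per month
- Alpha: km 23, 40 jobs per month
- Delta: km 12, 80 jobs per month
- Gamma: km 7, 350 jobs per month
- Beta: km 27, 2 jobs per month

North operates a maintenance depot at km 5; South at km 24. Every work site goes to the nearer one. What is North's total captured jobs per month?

The indifferent point is the midpoint (5+24)/2 = 14.5; work sites left of it (closer to North at 5) go to North, those right go to South.
  Epsilon at 2 (w=250) → North
  Gamma at 7 (w=350) → North
  Delta at 12 (w=80) → North
  Alpha at 23 (w=40) → South
  Beta at 27 (w=2) → South
North captures 680; South captures 42.

680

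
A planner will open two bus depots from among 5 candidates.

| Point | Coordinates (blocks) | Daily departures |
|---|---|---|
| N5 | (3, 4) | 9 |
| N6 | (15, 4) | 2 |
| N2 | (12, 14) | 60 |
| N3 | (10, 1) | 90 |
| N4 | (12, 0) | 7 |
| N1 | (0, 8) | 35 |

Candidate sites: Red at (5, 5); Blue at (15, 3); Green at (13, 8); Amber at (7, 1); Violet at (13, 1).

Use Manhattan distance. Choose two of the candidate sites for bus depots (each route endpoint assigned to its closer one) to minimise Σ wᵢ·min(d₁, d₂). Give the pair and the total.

Evaluate every pair (each demand assigned to the nearer of the two):
  {Green, Amber}: total = 1262
  {Green, Violet}: total = 1286
  {Red, Violet}: total = 1441
  {Red, Amber}: total = 1601
  {Red, Green}: total = 1612
  {Blue, Green}: total = 1666
  {Amber, Violet}: total = 1687
  {Blue, Amber}: total = 1707
  {Red, Blue}: total = 1821
  {Blue, Violet}: total = 1943
Best pair: {Green, Amber} with total 1262.

{Green, Amber}, total 1262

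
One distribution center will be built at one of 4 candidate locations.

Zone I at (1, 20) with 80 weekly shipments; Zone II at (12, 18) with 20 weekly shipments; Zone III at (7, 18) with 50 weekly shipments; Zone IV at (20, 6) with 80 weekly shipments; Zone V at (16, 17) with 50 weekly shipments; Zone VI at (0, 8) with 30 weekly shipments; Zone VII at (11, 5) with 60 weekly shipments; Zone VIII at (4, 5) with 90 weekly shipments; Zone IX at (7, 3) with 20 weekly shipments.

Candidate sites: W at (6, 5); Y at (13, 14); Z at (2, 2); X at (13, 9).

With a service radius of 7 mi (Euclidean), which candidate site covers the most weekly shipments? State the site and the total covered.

W, covering 200

Coverage radius r = 7 mi; a point is covered iff (Δx)²+(Δy)² ≤ 7² = 49.
  W (6, 5): covers {Zone VI, Zone VII, Zone VIII, Zone IX} → 200
  Y (13, 14): covers {Zone II, Zone V} → 70
  Z (2, 2): covers {Zone VI, Zone VIII, Zone IX} → 140
  X (13, 9): covers {Zone VII} → 60
Maximum coverage at W: 200 weekly shipments.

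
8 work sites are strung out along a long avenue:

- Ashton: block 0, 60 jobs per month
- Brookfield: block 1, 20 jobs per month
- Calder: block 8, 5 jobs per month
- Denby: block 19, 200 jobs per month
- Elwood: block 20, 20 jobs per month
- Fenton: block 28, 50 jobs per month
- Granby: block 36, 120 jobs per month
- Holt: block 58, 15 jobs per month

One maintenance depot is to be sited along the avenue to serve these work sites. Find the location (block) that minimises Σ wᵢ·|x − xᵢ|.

x = 19

For a sum of weighted absolute distances on a line, the optimum is the weighted median (not the mean). Total weight W = 490; half-weight = 245.
Sort by position and accumulate weight:
  block 0 (Ashton, w=60) → cum 60
  block 1 (Brookfield, w=20) → cum 80
  block 8 (Calder, w=5) → cum 85
  block 19 (Denby, w=200) → cum 285  ≥ 245 → median here
  block 20 (Elwood, w=20) → cum 305
  block 28 (Fenton, w=50) → cum 355
  block 36 (Granby, w=120) → cum 475
  block 58 (Holt, w=15) → cum 490
Optimal location: block 19.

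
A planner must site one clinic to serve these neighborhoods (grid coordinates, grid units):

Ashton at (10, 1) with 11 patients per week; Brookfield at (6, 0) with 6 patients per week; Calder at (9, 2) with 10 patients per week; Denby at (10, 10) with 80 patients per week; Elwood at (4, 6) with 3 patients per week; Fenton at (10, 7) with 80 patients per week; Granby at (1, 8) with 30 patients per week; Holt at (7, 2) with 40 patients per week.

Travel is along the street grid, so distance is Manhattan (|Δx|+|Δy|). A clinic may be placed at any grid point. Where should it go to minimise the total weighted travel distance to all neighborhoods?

(10, 7)

Manhattan distance separates: Σwᵢ(|x−xᵢ|+|y−yᵢ|) = Σwᵢ|x−xᵢ| + Σwᵢ|y−yᵢ|, so x and y are optimised independently as 1-D weighted medians.
Total weight W = 260; half = 130.
x-coordinate, sorted with cumulative weight:
  x=1 (Granby, w=30) cum 30
  x=4 (Elwood, w=3) cum 33
  x=6 (Brookfield, w=6) cum 39
  x=7 (Holt, w=40) cum 79
  x=9 (Calder, w=10) cum 89
  x=10 (Ashton, w=11) cum 100
  x=10 (Denby, w=80) cum 180  ← median
  x=10 (Fenton, w=80) cum 260
⇒ x* = 10
y-coordinate, sorted with cumulative weight:
  y=0 (Brookfield, w=6) cum 6
  y=1 (Ashton, w=11) cum 17
  y=2 (Calder, w=10) cum 27
  y=2 (Holt, w=40) cum 67
  y=6 (Elwood, w=3) cum 70
  y=7 (Fenton, w=80) cum 150  ← median
  y=8 (Granby, w=30) cum 180
  y=10 (Denby, w=80) cum 260
⇒ y* = 7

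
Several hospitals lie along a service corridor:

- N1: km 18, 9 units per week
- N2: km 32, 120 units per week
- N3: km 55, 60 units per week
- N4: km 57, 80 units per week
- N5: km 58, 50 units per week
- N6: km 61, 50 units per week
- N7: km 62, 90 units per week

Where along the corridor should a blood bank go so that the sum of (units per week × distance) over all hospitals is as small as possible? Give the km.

For a sum of weighted absolute distances on a line, the optimum is the weighted median (not the mean). Total weight W = 459; half-weight = 229.5.
Sort by position and accumulate weight:
  km 18 (N1, w=9) → cum 9
  km 32 (N2, w=120) → cum 129
  km 55 (N3, w=60) → cum 189
  km 57 (N4, w=80) → cum 269  ≥ 229.5 → median here
  km 58 (N5, w=50) → cum 319
  km 61 (N6, w=50) → cum 369
  km 62 (N7, w=90) → cum 459
Optimal location: km 57.

x = 57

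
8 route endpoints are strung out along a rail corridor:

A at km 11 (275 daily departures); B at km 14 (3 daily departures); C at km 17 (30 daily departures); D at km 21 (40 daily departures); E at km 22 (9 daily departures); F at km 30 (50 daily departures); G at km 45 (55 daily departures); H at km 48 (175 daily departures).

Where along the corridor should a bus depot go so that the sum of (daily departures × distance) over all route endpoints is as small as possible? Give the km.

x = 21

For a sum of weighted absolute distances on a line, the optimum is the weighted median (not the mean). Total weight W = 637; half-weight = 318.5.
Sort by position and accumulate weight:
  km 11 (A, w=275) → cum 275
  km 14 (B, w=3) → cum 278
  km 17 (C, w=30) → cum 308
  km 21 (D, w=40) → cum 348  ≥ 318.5 → median here
  km 22 (E, w=9) → cum 357
  km 30 (F, w=50) → cum 407
  km 45 (G, w=55) → cum 462
  km 48 (H, w=175) → cum 637
Optimal location: km 21.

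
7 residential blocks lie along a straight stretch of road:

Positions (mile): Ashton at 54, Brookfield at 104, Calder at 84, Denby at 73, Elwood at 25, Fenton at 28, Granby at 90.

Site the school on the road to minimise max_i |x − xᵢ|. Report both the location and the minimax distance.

location 64.5, max distance 39.5

The 1-center on a line is the midpoint of the two extreme points: leftmost at 25, rightmost at 104.
Optimal location = (25 + 104)/2 = 64.5; maximum distance = (104 − 25)/2 = 39.5.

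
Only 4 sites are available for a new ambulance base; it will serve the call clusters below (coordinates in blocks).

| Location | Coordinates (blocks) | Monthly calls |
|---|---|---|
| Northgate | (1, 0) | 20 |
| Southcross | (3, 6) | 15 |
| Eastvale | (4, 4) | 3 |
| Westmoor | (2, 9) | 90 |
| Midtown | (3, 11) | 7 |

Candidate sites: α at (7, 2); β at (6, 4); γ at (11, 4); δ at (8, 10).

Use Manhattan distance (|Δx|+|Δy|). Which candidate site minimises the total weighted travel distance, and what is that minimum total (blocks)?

Total weighted distance at each candidate:
  α (7, 2): total = 1466
  β (6, 4): total = 1141
  γ (11, 4): total = 1816
  δ (8, 10): total = 1177
Minimum is at β with total 1141 blocks.

β, total 1141 blocks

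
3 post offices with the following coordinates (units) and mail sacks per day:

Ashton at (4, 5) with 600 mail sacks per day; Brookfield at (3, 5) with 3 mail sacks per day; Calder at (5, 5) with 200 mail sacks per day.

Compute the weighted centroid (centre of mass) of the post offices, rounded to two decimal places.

The minimiser of Σwᵢ‖p−pᵢ‖² is the weighted centroid p* = (Σwᵢpᵢ)/(Σwᵢ).
Σwᵢ = 803.
Σwᵢxᵢ = 600·4 + 3·3 + 200·5 = 3409.
Σwᵢyᵢ = 600·5 + 3·5 + 200·5 = 4015.
x* = 3409/803 = 4.25, y* = 4015/803 = 5.00.

(4.25, 5.00)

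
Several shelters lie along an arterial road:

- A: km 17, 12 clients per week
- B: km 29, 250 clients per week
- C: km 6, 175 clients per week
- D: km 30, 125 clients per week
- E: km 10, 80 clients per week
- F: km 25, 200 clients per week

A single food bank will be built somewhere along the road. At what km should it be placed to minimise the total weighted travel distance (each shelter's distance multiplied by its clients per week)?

x = 25

For a sum of weighted absolute distances on a line, the optimum is the weighted median (not the mean). Total weight W = 842; half-weight = 421.
Sort by position and accumulate weight:
  km 6 (C, w=175) → cum 175
  km 10 (E, w=80) → cum 255
  km 17 (A, w=12) → cum 267
  km 25 (F, w=200) → cum 467  ≥ 421 → median here
  km 29 (B, w=250) → cum 717
  km 30 (D, w=125) → cum 842
Optimal location: km 25.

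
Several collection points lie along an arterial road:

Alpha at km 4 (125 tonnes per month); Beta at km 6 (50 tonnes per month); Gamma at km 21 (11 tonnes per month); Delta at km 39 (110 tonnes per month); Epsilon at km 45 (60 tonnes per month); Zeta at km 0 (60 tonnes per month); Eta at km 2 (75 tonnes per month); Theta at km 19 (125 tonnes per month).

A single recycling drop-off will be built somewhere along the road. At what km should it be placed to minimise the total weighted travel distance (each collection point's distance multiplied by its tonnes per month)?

x = 6

For a sum of weighted absolute distances on a line, the optimum is the weighted median (not the mean). Total weight W = 616; half-weight = 308.
Sort by position and accumulate weight:
  km 0 (Zeta, w=60) → cum 60
  km 2 (Eta, w=75) → cum 135
  km 4 (Alpha, w=125) → cum 260
  km 6 (Beta, w=50) → cum 310  ≥ 308 → median here
  km 19 (Theta, w=125) → cum 435
  km 21 (Gamma, w=11) → cum 446
  km 39 (Delta, w=110) → cum 556
  km 45 (Epsilon, w=60) → cum 616
Optimal location: km 6.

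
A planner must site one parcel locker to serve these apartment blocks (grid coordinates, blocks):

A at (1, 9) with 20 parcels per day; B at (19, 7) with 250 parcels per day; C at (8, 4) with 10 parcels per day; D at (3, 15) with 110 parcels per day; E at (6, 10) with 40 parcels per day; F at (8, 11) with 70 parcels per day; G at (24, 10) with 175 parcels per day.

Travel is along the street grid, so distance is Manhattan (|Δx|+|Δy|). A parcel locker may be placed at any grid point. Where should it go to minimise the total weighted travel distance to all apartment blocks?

(19, 10)

Manhattan distance separates: Σwᵢ(|x−xᵢ|+|y−yᵢ|) = Σwᵢ|x−xᵢ| + Σwᵢ|y−yᵢ|, so x and y are optimised independently as 1-D weighted medians.
Total weight W = 675; half = 337.5.
x-coordinate, sorted with cumulative weight:
  x=1 (A, w=20) cum 20
  x=3 (D, w=110) cum 130
  x=6 (E, w=40) cum 170
  x=8 (C, w=10) cum 180
  x=8 (F, w=70) cum 250
  x=19 (B, w=250) cum 500  ← median
  x=24 (G, w=175) cum 675
⇒ x* = 19
y-coordinate, sorted with cumulative weight:
  y=4 (C, w=10) cum 10
  y=7 (B, w=250) cum 260
  y=9 (A, w=20) cum 280
  y=10 (E, w=40) cum 320
  y=10 (G, w=175) cum 495  ← median
  y=11 (F, w=70) cum 565
  y=15 (D, w=110) cum 675
⇒ y* = 10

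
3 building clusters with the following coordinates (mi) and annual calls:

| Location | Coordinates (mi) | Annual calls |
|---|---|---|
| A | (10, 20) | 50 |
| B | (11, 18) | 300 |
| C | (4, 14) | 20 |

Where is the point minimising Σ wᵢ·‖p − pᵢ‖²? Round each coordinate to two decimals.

The minimiser of Σwᵢ‖p−pᵢ‖² is the weighted centroid p* = (Σwᵢpᵢ)/(Σwᵢ).
Σwᵢ = 370.
Σwᵢxᵢ = 50·10 + 300·11 + 20·4 = 3880.
Σwᵢyᵢ = 50·20 + 300·18 + 20·14 = 6680.
x* = 3880/370 = 10.49, y* = 6680/370 = 18.05.

(10.49, 18.05)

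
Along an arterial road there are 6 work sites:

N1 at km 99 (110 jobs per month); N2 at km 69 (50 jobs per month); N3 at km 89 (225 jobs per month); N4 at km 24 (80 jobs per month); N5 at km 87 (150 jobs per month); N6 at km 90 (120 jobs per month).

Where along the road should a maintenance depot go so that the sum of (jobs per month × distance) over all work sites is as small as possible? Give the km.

For a sum of weighted absolute distances on a line, the optimum is the weighted median (not the mean). Total weight W = 735; half-weight = 367.5.
Sort by position and accumulate weight:
  km 24 (N4, w=80) → cum 80
  km 69 (N2, w=50) → cum 130
  km 87 (N5, w=150) → cum 280
  km 89 (N3, w=225) → cum 505  ≥ 367.5 → median here
  km 90 (N6, w=120) → cum 625
  km 99 (N1, w=110) → cum 735
Optimal location: km 89.

x = 89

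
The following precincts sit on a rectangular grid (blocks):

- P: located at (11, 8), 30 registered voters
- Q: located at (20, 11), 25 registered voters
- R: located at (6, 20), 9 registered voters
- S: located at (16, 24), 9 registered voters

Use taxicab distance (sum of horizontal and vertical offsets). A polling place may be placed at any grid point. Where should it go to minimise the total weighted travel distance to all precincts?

Manhattan distance separates: Σwᵢ(|x−xᵢ|+|y−yᵢ|) = Σwᵢ|x−xᵢ| + Σwᵢ|y−yᵢ|, so x and y are optimised independently as 1-D weighted medians.
Total weight W = 73; half = 36.5.
x-coordinate, sorted with cumulative weight:
  x=6 (R, w=9) cum 9
  x=11 (P, w=30) cum 39  ← median
  x=16 (S, w=9) cum 48
  x=20 (Q, w=25) cum 73
⇒ x* = 11
y-coordinate, sorted with cumulative weight:
  y=8 (P, w=30) cum 30
  y=11 (Q, w=25) cum 55  ← median
  y=20 (R, w=9) cum 64
  y=24 (S, w=9) cum 73
⇒ y* = 11

(11, 11)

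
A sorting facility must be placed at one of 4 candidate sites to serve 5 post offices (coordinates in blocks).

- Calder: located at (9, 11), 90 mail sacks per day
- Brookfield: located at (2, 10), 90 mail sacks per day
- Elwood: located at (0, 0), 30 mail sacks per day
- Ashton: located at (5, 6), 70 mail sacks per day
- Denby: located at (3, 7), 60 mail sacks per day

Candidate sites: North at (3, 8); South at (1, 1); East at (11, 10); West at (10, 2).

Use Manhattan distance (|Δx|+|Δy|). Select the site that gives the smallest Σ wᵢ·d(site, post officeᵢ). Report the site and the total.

North, total 1750 blocks

Total weighted distance at each candidate:
  North (3, 8): total = 1750
  South (1, 1): total = 3690
  East (11, 10): total = 3070
  West (10, 2): total = 4050
Minimum is at North with total 1750 blocks.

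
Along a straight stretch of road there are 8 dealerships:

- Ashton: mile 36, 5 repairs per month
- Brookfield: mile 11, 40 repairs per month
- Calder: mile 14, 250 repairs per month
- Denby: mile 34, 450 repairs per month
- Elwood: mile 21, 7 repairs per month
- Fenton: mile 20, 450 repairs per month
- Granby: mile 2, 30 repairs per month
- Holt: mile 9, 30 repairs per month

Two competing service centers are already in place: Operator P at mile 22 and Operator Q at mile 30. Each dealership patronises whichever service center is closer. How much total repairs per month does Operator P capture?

807

The indifferent point is the midpoint (22+30)/2 = 26; dealerships left of it (closer to Operator P at 22) go to Operator P, those right go to Operator Q.
  Granby at 2 (w=30) → Operator P
  Holt at 9 (w=30) → Operator P
  Brookfield at 11 (w=40) → Operator P
  Calder at 14 (w=250) → Operator P
  Fenton at 20 (w=450) → Operator P
  Elwood at 21 (w=7) → Operator P
  Denby at 34 (w=450) → Operator Q
  Ashton at 36 (w=5) → Operator Q
Operator P captures 807; Operator Q captures 455.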